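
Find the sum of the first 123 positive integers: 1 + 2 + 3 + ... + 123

Formula: ∑k = n(n+1)/2
= 123×124/2
= 15252/2
= 7626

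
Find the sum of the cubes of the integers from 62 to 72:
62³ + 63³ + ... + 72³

Use ∑_{k=1}^{n} k³ = [n(n+1)/2]², then subtract the first 61 terms.
∑_{k=1}^{72} k³ = [72×73/2]² = 2628² = 6906384
∑_{k=1}^{61} k³ = [61×62/2]² = 1891² = 3575881
∑_{k=62}^{72} k³ = 6906384 - 3575881 = 3330503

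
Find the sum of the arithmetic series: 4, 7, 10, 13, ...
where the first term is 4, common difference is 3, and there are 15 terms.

Sₙ = n/2 × (first + last)
Last term = a + (n-1)d = 4 + (15-1)×3 = 46
S_15 = 15/2 × (4 + 46)
S_15 = 15/2 × 50 = 375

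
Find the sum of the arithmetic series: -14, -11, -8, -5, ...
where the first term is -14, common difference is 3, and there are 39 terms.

Sₙ = n/2 × (first + last)
Last term = a + (n-1)d = -14 + (39-1)×3 = 100
S_39 = 39/2 × (-14 + 100)
S_39 = 39/2 × 86 = 1677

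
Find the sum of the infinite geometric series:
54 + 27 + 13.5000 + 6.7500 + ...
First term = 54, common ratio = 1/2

For |r| < 1, S = a / (1 - r)
S = 54 / (1 - (1/2))
S = 54 / (1/2)
S = 108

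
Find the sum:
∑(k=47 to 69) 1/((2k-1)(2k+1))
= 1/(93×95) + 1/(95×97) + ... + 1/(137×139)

Partial fractions: 1/((2k-1)(2k+1)) = (1/2)[1/(2k-1) - 1/(2k+1)]
The series telescopes:
= (1/2)[1/93 - 1/139]
= 23/12927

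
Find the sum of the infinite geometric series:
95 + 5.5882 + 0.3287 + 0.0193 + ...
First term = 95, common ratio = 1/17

For |r| < 1, S = a / (1 - r)
S = 95 / (1 - (1/17))
S = 95 / (16/17)
S = 1615/16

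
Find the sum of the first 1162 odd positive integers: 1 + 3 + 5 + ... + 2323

Sum of first n odd numbers = n²
= 1162²
= 1350244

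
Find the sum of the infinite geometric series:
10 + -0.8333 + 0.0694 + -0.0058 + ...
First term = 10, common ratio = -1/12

For |r| < 1, S = a / (1 - r)
S = 10 / (1 - (-1/12))
S = 10 / (13/12)
S = 120/13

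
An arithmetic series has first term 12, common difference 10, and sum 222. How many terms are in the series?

Using S = n/2 × [2a + (n-1)d]
222 = n/2 × [2(12) + (n-1)(10)]
222 = n/2 × [24 + 10n - 10]
444 = n × [14 + 10n]
10n² + (14)n - 444 = 0
Discriminant: Δ = (14)² - 4(10)(-444) = 196 + 17760 = 17956
√Δ = 134
n = [-(14) + √Δ] / (2·10) = (-14 + 134) / 20 = 120 / 20 = 6
(The negative root is discarded since n must be a positive integer.)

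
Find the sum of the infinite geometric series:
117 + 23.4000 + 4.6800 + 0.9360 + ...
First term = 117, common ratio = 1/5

For |r| < 1, S = a / (1 - r)
S = 117 / (1 - (1/5))
S = 117 / (4/5)
S = 585/4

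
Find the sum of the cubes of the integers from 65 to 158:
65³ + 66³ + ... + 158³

Use ∑_{k=1}^{n} k³ = [n(n+1)/2]², then subtract the first 64 terms.
∑_{k=1}^{158} k³ = [158×159/2]² = 12561² = 157778721
∑_{k=1}^{64} k³ = [64×65/2]² = 2080² = 4326400
∑_{k=65}^{158} k³ = 157778721 - 4326400 = 153452321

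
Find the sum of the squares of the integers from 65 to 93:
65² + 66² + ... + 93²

Use ∑_{k=1}^{n} k² = n(n+1)(2n+1)/6, then subtract the first 64 terms.
∑_{k=1}^{93} k² = 93×94×187/6 = 272459
∑_{k=1}^{64} k² = 64×65×129/6 = 89440
∑_{k=65}^{93} k² = 272459 - 89440 = 183019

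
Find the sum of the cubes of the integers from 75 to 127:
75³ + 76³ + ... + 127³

Use ∑_{k=1}^{n} k³ = [n(n+1)/2]², then subtract the first 74 terms.
∑_{k=1}^{127} k³ = [127×128/2]² = 8128² = 66064384
∑_{k=1}^{74} k³ = [74×75/2]² = 2775² = 7700625
∑_{k=75}^{127} k³ = 66064384 - 7700625 = 58363759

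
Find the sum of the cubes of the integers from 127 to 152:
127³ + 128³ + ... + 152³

Use ∑_{k=1}^{n} k³ = [n(n+1)/2]², then subtract the first 126 terms.
∑_{k=1}^{152} k³ = [152×153/2]² = 11628² = 135210384
∑_{k=1}^{126} k³ = [126×127/2]² = 8001² = 64016001
∑_{k=127}^{152} k³ = 135210384 - 64016001 = 71194383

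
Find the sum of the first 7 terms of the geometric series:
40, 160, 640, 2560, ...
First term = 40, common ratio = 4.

Sₙ = a(1 - rⁿ) / (1 - r)
S_7 = 40(1 - 4^7) / (1 - 4)
S_7 = 40(1 - 16384) / (-3)
S_7 = 218440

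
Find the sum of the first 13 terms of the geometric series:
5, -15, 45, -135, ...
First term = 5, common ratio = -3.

Sₙ = a(1 - rⁿ) / (1 - r)
S_13 = 5(1 - (-3)^13) / (1 - (-3))
S_13 = 5(1 - (-1594323)) / (4)
S_13 = 1992905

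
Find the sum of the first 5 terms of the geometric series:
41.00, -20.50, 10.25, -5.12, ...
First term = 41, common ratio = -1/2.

Sₙ = a(1 - rⁿ) / (1 - r)
S_5 = 41(1 - (-1/2)^5) / (1 - (-1/2))
S_5 = 41(1 - (-1/32)) / (3/2)
S_5 = 451/16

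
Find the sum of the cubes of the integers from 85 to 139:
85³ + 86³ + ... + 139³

Use ∑_{k=1}^{n} k³ = [n(n+1)/2]², then subtract the first 84 terms.
∑_{k=1}^{139} k³ = [139×140/2]² = 9730² = 94672900
∑_{k=1}^{84} k³ = [84×85/2]² = 3570² = 12744900
∑_{k=85}^{139} k³ = 94672900 - 12744900 = 81928000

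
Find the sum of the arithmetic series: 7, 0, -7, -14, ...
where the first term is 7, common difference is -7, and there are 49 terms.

Sₙ = n/2 × (first + last)
Last term = a + (n-1)d = 7 + (49-1)×(-7) = -329
S_49 = 49/2 × (7 + (-329))
S_49 = 49/2 × (-322) = -7889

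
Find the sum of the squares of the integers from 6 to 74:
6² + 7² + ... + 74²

Use ∑_{k=1}^{n} k² = n(n+1)(2n+1)/6, then subtract the first 5 terms.
∑_{k=1}^{74} k² = 74×75×149/6 = 137825
∑_{k=1}^{5} k² = 5×6×11/6 = 55
∑_{k=6}^{74} k² = 137825 - 55 = 137770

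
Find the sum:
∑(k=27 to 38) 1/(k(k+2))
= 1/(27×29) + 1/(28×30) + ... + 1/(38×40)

Partial fractions: 1/(k(k+2)) = (1/2)[1/k - 1/(k+2)]
Telescoping leaves the first two and last two terms:
= (1/2)[1/27 + 1/28 - 1/39 - 1/40]
= 2173/196560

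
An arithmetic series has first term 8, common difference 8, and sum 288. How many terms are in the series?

Using S = n/2 × [2a + (n-1)d]
288 = n/2 × [2(8) + (n-1)(8)]
288 = n/2 × [16 + 8n - 8]
576 = n × [8 + 8n]
8n² + (8)n - 576 = 0
Discriminant: Δ = (8)² - 4(8)(-576) = 64 + 18432 = 18496
√Δ = 136
n = [-(8) + √Δ] / (2·8) = (-8 + 136) / 16 = 128 / 16 = 8
(The negative root is discarded since n must be a positive integer.)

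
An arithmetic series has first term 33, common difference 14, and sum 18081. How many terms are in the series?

Using S = n/2 × [2a + (n-1)d]
18081 = n/2 × [2(33) + (n-1)(14)]
18081 = n/2 × [66 + 14n - 14]
36162 = n × [52 + 14n]
14n² + (52)n - 36162 = 0
Discriminant: Δ = (52)² - 4(14)(-36162) = 2704 + 2025072 = 2027776
√Δ = 1424
n = [-(52) + √Δ] / (2·14) = (-52 + 1424) / 28 = 1372 / 28 = 49
(The negative root is discarded since n must be a positive integer.)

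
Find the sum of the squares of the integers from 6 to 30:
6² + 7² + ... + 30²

Use ∑_{k=1}^{n} k² = n(n+1)(2n+1)/6, then subtract the first 5 terms.
∑_{k=1}^{30} k² = 30×31×61/6 = 9455
∑_{k=1}^{5} k² = 5×6×11/6 = 55
∑_{k=6}^{30} k² = 9455 - 55 = 9400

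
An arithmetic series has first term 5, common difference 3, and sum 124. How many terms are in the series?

Using S = n/2 × [2a + (n-1)d]
124 = n/2 × [2(5) + (n-1)(3)]
124 = n/2 × [10 + 3n - 3]
248 = n × [7 + 3n]
3n² + (7)n - 248 = 0
Discriminant: Δ = (7)² - 4(3)(-248) = 49 + 2976 = 3025
√Δ = 55
n = [-(7) + √Δ] / (2·3) = (-7 + 55) / 6 = 48 / 6 = 8
(The negative root is discarded since n must be a positive integer.)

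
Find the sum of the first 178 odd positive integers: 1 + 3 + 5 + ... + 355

Sum of first n odd numbers = n²
= 178²
= 31684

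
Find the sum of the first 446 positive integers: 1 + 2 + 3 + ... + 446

Formula: ∑k = n(n+1)/2
= 446×447/2
= 199362/2
= 99681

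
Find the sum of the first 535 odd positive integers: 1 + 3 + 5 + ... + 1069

Sum of first n odd numbers = n²
= 535²
= 286225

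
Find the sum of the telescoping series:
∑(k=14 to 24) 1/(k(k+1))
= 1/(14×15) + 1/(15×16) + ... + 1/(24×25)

Partial fractions: 1/(k(k+1)) = 1/k - 1/(k+1)
The series telescopes:
= (1/14 - 1/15) + (1/15 - 1/16) + ... + (1/24 - 1/25)
= 1/14 - 1/25
= 11/350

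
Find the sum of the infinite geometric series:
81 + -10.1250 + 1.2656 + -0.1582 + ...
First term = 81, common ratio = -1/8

For |r| < 1, S = a / (1 - r)
S = 81 / (1 - (-1/8))
S = 81 / (9/8)
S = 72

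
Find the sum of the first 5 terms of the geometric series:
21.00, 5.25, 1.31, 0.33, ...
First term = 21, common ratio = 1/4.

Sₙ = a(1 - rⁿ) / (1 - r)
S_5 = 21(1 - (1/4)^5) / (1 - (1/4))
S_5 = 21(1 - (1/1024)) / (3/4)
S_5 = 7161/256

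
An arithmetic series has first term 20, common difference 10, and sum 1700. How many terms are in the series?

Using S = n/2 × [2a + (n-1)d]
1700 = n/2 × [2(20) + (n-1)(10)]
1700 = n/2 × [40 + 10n - 10]
3400 = n × [30 + 10n]
10n² + (30)n - 3400 = 0
Discriminant: Δ = (30)² - 4(10)(-3400) = 900 + 136000 = 136900
√Δ = 370
n = [-(30) + √Δ] / (2·10) = (-30 + 370) / 20 = 340 / 20 = 17
(The negative root is discarded since n must be a positive integer.)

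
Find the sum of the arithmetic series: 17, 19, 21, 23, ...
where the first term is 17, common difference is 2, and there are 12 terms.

Sₙ = n/2 × (first + last)
Last term = a + (n-1)d = 17 + (12-1)×2 = 39
S_12 = 12/2 × (17 + 39)
S_12 = 12/2 × 56 = 336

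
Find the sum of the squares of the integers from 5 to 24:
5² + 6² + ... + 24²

Use ∑_{k=1}^{n} k² = n(n+1)(2n+1)/6, then subtract the first 4 terms.
∑_{k=1}^{24} k² = 24×25×49/6 = 4900
∑_{k=1}^{4} k² = 4×5×9/6 = 30
∑_{k=5}^{24} k² = 4900 - 30 = 4870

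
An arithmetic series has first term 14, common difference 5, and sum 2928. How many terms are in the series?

Using S = n/2 × [2a + (n-1)d]
2928 = n/2 × [2(14) + (n-1)(5)]
2928 = n/2 × [28 + 5n - 5]
5856 = n × [23 + 5n]
5n² + (23)n - 5856 = 0
Discriminant: Δ = (23)² - 4(5)(-5856) = 529 + 117120 = 117649
√Δ = 343
n = [-(23) + √Δ] / (2·5) = (-23 + 343) / 10 = 320 / 10 = 32
(The negative root is discarded since n must be a positive integer.)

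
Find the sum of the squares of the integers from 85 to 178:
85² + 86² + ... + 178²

Use ∑_{k=1}^{n} k² = n(n+1)(2n+1)/6, then subtract the first 84 terms.
∑_{k=1}^{178} k² = 178×179×357/6 = 1895789
∑_{k=1}^{84} k² = 84×85×169/6 = 201110
∑_{k=85}^{178} k² = 1895789 - 201110 = 1694679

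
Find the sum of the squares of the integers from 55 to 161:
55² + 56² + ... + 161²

Use ∑_{k=1}^{n} k² = n(n+1)(2n+1)/6, then subtract the first 54 terms.
∑_{k=1}^{161} k² = 161×162×323/6 = 1404081
∑_{k=1}^{54} k² = 54×55×109/6 = 53955
∑_{k=55}^{161} k² = 1404081 - 53955 = 1350126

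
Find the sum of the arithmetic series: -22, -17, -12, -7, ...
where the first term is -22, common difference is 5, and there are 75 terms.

Sₙ = n/2 × (first + last)
Last term = a + (n-1)d = -22 + (75-1)×5 = 348
S_75 = 75/2 × (-22 + 348)
S_75 = 75/2 × 326 = 12225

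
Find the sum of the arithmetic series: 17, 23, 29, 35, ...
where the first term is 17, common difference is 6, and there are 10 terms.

Sₙ = n/2 × (first + last)
Last term = a + (n-1)d = 17 + (10-1)×6 = 71
S_10 = 10/2 × (17 + 71)
S_10 = 10/2 × 88 = 440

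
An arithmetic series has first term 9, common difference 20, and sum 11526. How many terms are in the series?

Using S = n/2 × [2a + (n-1)d]
11526 = n/2 × [2(9) + (n-1)(20)]
11526 = n/2 × [18 + 20n - 20]
23052 = n × [-2 + 20n]
20n² + (-2)n - 23052 = 0
Discriminant: Δ = (-2)² - 4(20)(-23052) = 4 + 1844160 = 1844164
√Δ = 1358
n = [-(-2) + √Δ] / (2·20) = (2 + 1358) / 40 = 1360 / 40 = 34
(The negative root is discarded since n must be a positive integer.)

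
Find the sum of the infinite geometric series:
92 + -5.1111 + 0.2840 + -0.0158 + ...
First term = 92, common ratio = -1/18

For |r| < 1, S = a / (1 - r)
S = 92 / (1 - (-1/18))
S = 92 / (19/18)
S = 1656/19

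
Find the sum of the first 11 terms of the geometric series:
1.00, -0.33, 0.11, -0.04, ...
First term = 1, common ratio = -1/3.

Sₙ = a(1 - rⁿ) / (1 - r)
S_11 = 1(1 - (-1/3)^11) / (1 - (-1/3))
S_11 = 1(1 - (-1/177147)) / (4/3)
S_11 = 44287/59049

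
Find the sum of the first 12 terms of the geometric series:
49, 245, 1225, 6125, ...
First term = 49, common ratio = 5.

Sₙ = a(1 - rⁿ) / (1 - r)
S_12 = 49(1 - 5^12) / (1 - 5)
S_12 = 49(1 - 244140625) / (-4)
S_12 = 2990722644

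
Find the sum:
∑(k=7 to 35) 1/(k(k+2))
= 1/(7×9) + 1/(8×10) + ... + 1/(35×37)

Partial fractions: 1/(k(k+2)) = (1/2)[1/k - 1/(k+2)]
Telescoping leaves the first two and last two terms:
= (1/2)[1/7 + 1/8 - 1/36 - 1/37]
= 3973/37296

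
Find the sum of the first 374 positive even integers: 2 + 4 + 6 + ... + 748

Sum of first n even numbers = n(n+1)
= 374×375
= 140250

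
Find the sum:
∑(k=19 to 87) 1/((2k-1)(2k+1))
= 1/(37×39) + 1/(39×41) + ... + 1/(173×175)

Partial fractions: 1/((2k-1)(2k+1)) = (1/2)[1/(2k-1) - 1/(2k+1)]
The series telescopes:
= (1/2)[1/37 - 1/175]
= 69/6475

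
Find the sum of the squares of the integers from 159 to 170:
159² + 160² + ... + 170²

Use ∑_{k=1}^{n} k² = n(n+1)(2n+1)/6, then subtract the first 158 terms.
∑_{k=1}^{170} k² = 170×171×341/6 = 1652145
∑_{k=1}^{158} k² = 158×159×317/6 = 1327279
∑_{k=159}^{170} k² = 1652145 - 1327279 = 324866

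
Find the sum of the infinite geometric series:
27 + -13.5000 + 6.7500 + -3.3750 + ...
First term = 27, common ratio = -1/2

For |r| < 1, S = a / (1 - r)
S = 27 / (1 - (-1/2))
S = 27 / (3/2)
S = 18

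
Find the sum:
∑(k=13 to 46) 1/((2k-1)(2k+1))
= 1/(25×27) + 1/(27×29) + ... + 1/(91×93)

Partial fractions: 1/((2k-1)(2k+1)) = (1/2)[1/(2k-1) - 1/(2k+1)]
The series telescopes:
= (1/2)[1/25 - 1/93]
= 34/2325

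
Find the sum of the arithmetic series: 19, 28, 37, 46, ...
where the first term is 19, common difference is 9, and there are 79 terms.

Sₙ = n/2 × (first + last)
Last term = a + (n-1)d = 19 + (79-1)×9 = 721
S_79 = 79/2 × (19 + 721)
S_79 = 79/2 × 740 = 29230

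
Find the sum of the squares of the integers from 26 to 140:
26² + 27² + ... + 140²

Use ∑_{k=1}^{n} k² = n(n+1)(2n+1)/6, then subtract the first 25 terms.
∑_{k=1}^{140} k² = 140×141×281/6 = 924490
∑_{k=1}^{25} k² = 25×26×51/6 = 5525
∑_{k=26}^{140} k² = 924490 - 5525 = 918965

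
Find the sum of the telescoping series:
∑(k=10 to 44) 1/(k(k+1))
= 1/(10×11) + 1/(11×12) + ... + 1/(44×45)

Partial fractions: 1/(k(k+1)) = 1/k - 1/(k+1)
The series telescopes:
= (1/10 - 1/11) + (1/11 - 1/12) + ... + (1/44 - 1/45)
= 1/10 - 1/45
= 7/90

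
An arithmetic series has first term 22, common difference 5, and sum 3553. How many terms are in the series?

Using S = n/2 × [2a + (n-1)d]
3553 = n/2 × [2(22) + (n-1)(5)]
3553 = n/2 × [44 + 5n - 5]
7106 = n × [39 + 5n]
5n² + (39)n - 7106 = 0
Discriminant: Δ = (39)² - 4(5)(-7106) = 1521 + 142120 = 143641
√Δ = 379
n = [-(39) + √Δ] / (2·5) = (-39 + 379) / 10 = 340 / 10 = 34
(The negative root is discarded since n must be a positive integer.)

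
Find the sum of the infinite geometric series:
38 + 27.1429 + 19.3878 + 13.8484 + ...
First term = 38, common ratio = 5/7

For |r| < 1, S = a / (1 - r)
S = 38 / (1 - (5/7))
S = 38 / (2/7)
S = 133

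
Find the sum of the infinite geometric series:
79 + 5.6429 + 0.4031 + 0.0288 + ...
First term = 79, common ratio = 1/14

For |r| < 1, S = a / (1 - r)
S = 79 / (1 - (1/14))
S = 79 / (13/14)
S = 1106/13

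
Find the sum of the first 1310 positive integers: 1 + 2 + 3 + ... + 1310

Formula: ∑k = n(n+1)/2
= 1310×1311/2
= 1717410/2
= 858705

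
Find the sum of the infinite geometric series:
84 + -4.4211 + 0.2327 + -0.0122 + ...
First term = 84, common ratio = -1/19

For |r| < 1, S = a / (1 - r)
S = 84 / (1 - (-1/19))
S = 84 / (20/19)
S = 399/5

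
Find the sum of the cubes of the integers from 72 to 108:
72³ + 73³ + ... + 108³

Use ∑_{k=1}^{n} k³ = [n(n+1)/2]², then subtract the first 71 terms.
∑_{k=1}^{108} k³ = [108×109/2]² = 5886² = 34644996
∑_{k=1}^{71} k³ = [71×72/2]² = 2556² = 6533136
∑_{k=72}^{108} k³ = 34644996 - 6533136 = 28111860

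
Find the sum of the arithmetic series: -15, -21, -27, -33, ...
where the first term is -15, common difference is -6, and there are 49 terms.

Sₙ = n/2 × (first + last)
Last term = a + (n-1)d = -15 + (49-1)×(-6) = -303
S_49 = 49/2 × (-15 + (-303))
S_49 = 49/2 × (-318) = -7791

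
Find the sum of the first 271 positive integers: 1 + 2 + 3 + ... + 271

Formula: ∑k = n(n+1)/2
= 271×272/2
= 73712/2
= 36856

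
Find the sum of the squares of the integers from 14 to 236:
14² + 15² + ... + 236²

Use ∑_{k=1}^{n} k² = n(n+1)(2n+1)/6, then subtract the first 13 terms.
∑_{k=1}^{236} k² = 236×237×473/6 = 4409306
∑_{k=1}^{13} k² = 13×14×27/6 = 819
∑_{k=14}^{236} k² = 4409306 - 819 = 4408487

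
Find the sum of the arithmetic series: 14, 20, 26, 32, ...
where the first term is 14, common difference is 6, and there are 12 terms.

Sₙ = n/2 × (first + last)
Last term = a + (n-1)d = 14 + (12-1)×6 = 80
S_12 = 12/2 × (14 + 80)
S_12 = 12/2 × 94 = 564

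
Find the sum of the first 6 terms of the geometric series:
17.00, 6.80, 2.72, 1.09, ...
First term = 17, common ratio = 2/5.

Sₙ = a(1 - rⁿ) / (1 - r)
S_6 = 17(1 - (2/5)^6) / (1 - (2/5))
S_6 = 17(1 - (64/15625)) / (3/5)
S_6 = 88179/3125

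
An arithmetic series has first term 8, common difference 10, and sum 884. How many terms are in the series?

Using S = n/2 × [2a + (n-1)d]
884 = n/2 × [2(8) + (n-1)(10)]
884 = n/2 × [16 + 10n - 10]
1768 = n × [6 + 10n]
10n² + (6)n - 1768 = 0
Discriminant: Δ = (6)² - 4(10)(-1768) = 36 + 70720 = 70756
√Δ = 266
n = [-(6) + √Δ] / (2·10) = (-6 + 266) / 20 = 260 / 20 = 13
(The negative root is discarded since n must be a positive integer.)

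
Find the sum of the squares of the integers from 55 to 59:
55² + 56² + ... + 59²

Use ∑_{k=1}^{n} k² = n(n+1)(2n+1)/6, then subtract the first 54 terms.
∑_{k=1}^{59} k² = 59×60×119/6 = 70210
∑_{k=1}^{54} k² = 54×55×109/6 = 53955
∑_{k=55}^{59} k² = 70210 - 53955 = 16255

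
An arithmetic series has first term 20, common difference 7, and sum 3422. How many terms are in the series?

Using S = n/2 × [2a + (n-1)d]
3422 = n/2 × [2(20) + (n-1)(7)]
3422 = n/2 × [40 + 7n - 7]
6844 = n × [33 + 7n]
7n² + (33)n - 6844 = 0
Discriminant: Δ = (33)² - 4(7)(-6844) = 1089 + 191632 = 192721
√Δ = 439
n = [-(33) + √Δ] / (2·7) = (-33 + 439) / 14 = 406 / 14 = 29
(The negative root is discarded since n must be a positive integer.)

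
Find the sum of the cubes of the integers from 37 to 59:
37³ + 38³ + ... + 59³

Use ∑_{k=1}^{n} k³ = [n(n+1)/2]², then subtract the first 36 terms.
∑_{k=1}^{59} k³ = [59×60/2]² = 1770² = 3132900
∑_{k=1}^{36} k³ = [36×37/2]² = 666² = 443556
∑_{k=37}^{59} k³ = 3132900 - 443556 = 2689344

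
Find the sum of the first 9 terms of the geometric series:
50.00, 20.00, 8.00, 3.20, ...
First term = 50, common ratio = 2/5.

Sₙ = a(1 - rⁿ) / (1 - r)
S_9 = 50(1 - (2/5)^9) / (1 - (2/5))
S_9 = 50(1 - (512/1953125)) / (3/5)
S_9 = 1301742/15625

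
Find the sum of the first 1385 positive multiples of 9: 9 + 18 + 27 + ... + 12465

Factor out 9: = 9(1 + 2 + ... + 1385) = 9 × n(n+1)/2
= 9 × 1385×1386/2
= 9 × 959805
= 8638245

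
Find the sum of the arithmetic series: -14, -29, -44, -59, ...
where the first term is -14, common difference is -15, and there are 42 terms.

Sₙ = n/2 × (first + last)
Last term = a + (n-1)d = -14 + (42-1)×(-15) = -629
S_42 = 42/2 × (-14 + (-629))
S_42 = 42/2 × (-643) = -13503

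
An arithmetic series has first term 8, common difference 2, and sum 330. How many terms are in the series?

Using S = n/2 × [2a + (n-1)d]
330 = n/2 × [2(8) + (n-1)(2)]
330 = n/2 × [16 + 2n - 2]
660 = n × [14 + 2n]
2n² + (14)n - 660 = 0
Discriminant: Δ = (14)² - 4(2)(-660) = 196 + 5280 = 5476
√Δ = 74
n = [-(14) + √Δ] / (2·2) = (-14 + 74) / 4 = 60 / 4 = 15
(The negative root is discarded since n must be a positive integer.)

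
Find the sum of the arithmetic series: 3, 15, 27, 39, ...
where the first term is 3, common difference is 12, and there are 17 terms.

Sₙ = n/2 × (first + last)
Last term = a + (n-1)d = 3 + (17-1)×12 = 195
S_17 = 17/2 × (3 + 195)
S_17 = 17/2 × 198 = 1683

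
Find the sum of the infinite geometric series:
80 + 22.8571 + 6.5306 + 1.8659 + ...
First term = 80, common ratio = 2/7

For |r| < 1, S = a / (1 - r)
S = 80 / (1 - (2/7))
S = 80 / (5/7)
S = 112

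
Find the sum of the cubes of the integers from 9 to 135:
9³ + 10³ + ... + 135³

Use ∑_{k=1}^{n} k³ = [n(n+1)/2]², then subtract the first 8 terms.
∑_{k=1}^{135} k³ = [135×136/2]² = 9180² = 84272400
∑_{k=1}^{8} k³ = [8×9/2]² = 36² = 1296
∑_{k=9}^{135} k³ = 84272400 - 1296 = 84271104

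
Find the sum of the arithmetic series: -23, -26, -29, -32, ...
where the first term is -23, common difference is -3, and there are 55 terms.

Sₙ = n/2 × (first + last)
Last term = a + (n-1)d = -23 + (55-1)×(-3) = -185
S_55 = 55/2 × (-23 + (-185))
S_55 = 55/2 × (-208) = -5720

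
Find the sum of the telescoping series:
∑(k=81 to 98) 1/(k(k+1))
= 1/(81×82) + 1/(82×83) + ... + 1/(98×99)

Partial fractions: 1/(k(k+1)) = 1/k - 1/(k+1)
The series telescopes:
= (1/81 - 1/82) + (1/82 - 1/83) + ... + (1/98 - 1/99)
= 1/81 - 1/99
= 2/891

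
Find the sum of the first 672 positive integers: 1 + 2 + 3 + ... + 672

Formula: ∑k = n(n+1)/2
= 672×673/2
= 452256/2
= 226128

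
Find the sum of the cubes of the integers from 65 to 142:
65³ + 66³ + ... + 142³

Use ∑_{k=1}^{n} k³ = [n(n+1)/2]², then subtract the first 64 terms.
∑_{k=1}^{142} k³ = [142×143/2]² = 10153² = 103083409
∑_{k=1}^{64} k³ = [64×65/2]² = 2080² = 4326400
∑_{k=65}^{142} k³ = 103083409 - 4326400 = 98757009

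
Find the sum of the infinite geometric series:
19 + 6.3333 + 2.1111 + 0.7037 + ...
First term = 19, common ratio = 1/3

For |r| < 1, S = a / (1 - r)
S = 19 / (1 - (1/3))
S = 19 / (2/3)
S = 57/2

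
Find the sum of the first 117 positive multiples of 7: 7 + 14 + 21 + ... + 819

Factor out 7: = 7(1 + 2 + ... + 117) = 7 × n(n+1)/2
= 7 × 117×118/2
= 7 × 6903
= 48321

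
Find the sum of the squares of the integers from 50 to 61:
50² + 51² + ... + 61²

Use ∑_{k=1}^{n} k² = n(n+1)(2n+1)/6, then subtract the first 49 terms.
∑_{k=1}^{61} k² = 61×62×123/6 = 77531
∑_{k=1}^{49} k² = 49×50×99/6 = 40425
∑_{k=50}^{61} k² = 77531 - 40425 = 37106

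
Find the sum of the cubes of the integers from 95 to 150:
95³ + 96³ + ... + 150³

Use ∑_{k=1}^{n} k³ = [n(n+1)/2]², then subtract the first 94 terms.
∑_{k=1}^{150} k³ = [150×151/2]² = 11325² = 128255625
∑_{k=1}^{94} k³ = [94×95/2]² = 4465² = 19936225
∑_{k=95}^{150} k³ = 128255625 - 19936225 = 108319400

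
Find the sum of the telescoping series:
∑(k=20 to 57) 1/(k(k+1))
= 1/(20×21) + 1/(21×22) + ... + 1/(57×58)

Partial fractions: 1/(k(k+1)) = 1/k - 1/(k+1)
The series telescopes:
= (1/20 - 1/21) + (1/21 - 1/22) + ... + (1/57 - 1/58)
= 1/20 - 1/58
= 19/580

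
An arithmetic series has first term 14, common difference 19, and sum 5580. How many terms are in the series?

Using S = n/2 × [2a + (n-1)d]
5580 = n/2 × [2(14) + (n-1)(19)]
5580 = n/2 × [28 + 19n - 19]
11160 = n × [9 + 19n]
19n² + (9)n - 11160 = 0
Discriminant: Δ = (9)² - 4(19)(-11160) = 81 + 848160 = 848241
√Δ = 921
n = [-(9) + √Δ] / (2·19) = (-9 + 921) / 38 = 912 / 38 = 24
(The negative root is discarded since n must be a positive integer.)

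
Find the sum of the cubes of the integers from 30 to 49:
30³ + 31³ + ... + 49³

Use ∑_{k=1}^{n} k³ = [n(n+1)/2]², then subtract the first 29 terms.
∑_{k=1}^{49} k³ = [49×50/2]² = 1225² = 1500625
∑_{k=1}^{29} k³ = [29×30/2]² = 435² = 189225
∑_{k=30}^{49} k³ = 1500625 - 189225 = 1311400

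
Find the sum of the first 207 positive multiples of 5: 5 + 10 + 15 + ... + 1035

Factor out 5: = 5(1 + 2 + ... + 207) = 5 × n(n+1)/2
= 5 × 207×208/2
= 5 × 21528
= 107640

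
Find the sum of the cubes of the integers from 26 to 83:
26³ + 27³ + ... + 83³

Use ∑_{k=1}^{n} k³ = [n(n+1)/2]², then subtract the first 25 terms.
∑_{k=1}^{83} k³ = [83×84/2]² = 3486² = 12152196
∑_{k=1}^{25} k³ = [25×26/2]² = 325² = 105625
∑_{k=26}^{83} k³ = 12152196 - 105625 = 12046571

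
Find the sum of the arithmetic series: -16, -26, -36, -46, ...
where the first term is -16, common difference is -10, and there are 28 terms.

Sₙ = n/2 × (first + last)
Last term = a + (n-1)d = -16 + (28-1)×(-10) = -286
S_28 = 28/2 × (-16 + (-286))
S_28 = 28/2 × (-302) = -4228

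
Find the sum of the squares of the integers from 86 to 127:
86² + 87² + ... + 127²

Use ∑_{k=1}^{n} k² = n(n+1)(2n+1)/6, then subtract the first 85 terms.
∑_{k=1}^{127} k² = 127×128×255/6 = 690880
∑_{k=1}^{85} k² = 85×86×171/6 = 208335
∑_{k=86}^{127} k² = 690880 - 208335 = 482545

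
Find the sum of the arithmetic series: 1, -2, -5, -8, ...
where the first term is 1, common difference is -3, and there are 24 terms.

Sₙ = n/2 × (first + last)
Last term = a + (n-1)d = 1 + (24-1)×(-3) = -68
S_24 = 24/2 × (1 + (-68))
S_24 = 24/2 × (-67) = -804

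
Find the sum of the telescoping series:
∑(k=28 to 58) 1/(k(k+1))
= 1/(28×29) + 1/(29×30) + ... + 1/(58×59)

Partial fractions: 1/(k(k+1)) = 1/k - 1/(k+1)
The series telescopes:
= (1/28 - 1/29) + (1/29 - 1/30) + ... + (1/58 - 1/59)
= 1/28 - 1/59
= 31/1652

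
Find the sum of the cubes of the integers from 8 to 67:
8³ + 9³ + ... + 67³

Use ∑_{k=1}^{n} k³ = [n(n+1)/2]², then subtract the first 7 terms.
∑_{k=1}^{67} k³ = [67×68/2]² = 2278² = 5189284
∑_{k=1}^{7} k³ = [7×8/2]² = 28² = 784
∑_{k=8}^{67} k³ = 5189284 - 784 = 5188500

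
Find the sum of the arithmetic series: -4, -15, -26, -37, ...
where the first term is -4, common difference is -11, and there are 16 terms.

Sₙ = n/2 × (first + last)
Last term = a + (n-1)d = -4 + (16-1)×(-11) = -169
S_16 = 16/2 × (-4 + (-169))
S_16 = 16/2 × (-173) = -1384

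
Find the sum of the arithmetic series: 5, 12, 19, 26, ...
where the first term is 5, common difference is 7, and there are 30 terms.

Sₙ = n/2 × (first + last)
Last term = a + (n-1)d = 5 + (30-1)×7 = 208
S_30 = 30/2 × (5 + 208)
S_30 = 30/2 × 213 = 3195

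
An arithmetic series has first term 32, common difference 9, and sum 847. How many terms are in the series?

Using S = n/2 × [2a + (n-1)d]
847 = n/2 × [2(32) + (n-1)(9)]
847 = n/2 × [64 + 9n - 9]
1694 = n × [55 + 9n]
9n² + (55)n - 1694 = 0
Discriminant: Δ = (55)² - 4(9)(-1694) = 3025 + 60984 = 64009
√Δ = 253
n = [-(55) + √Δ] / (2·9) = (-55 + 253) / 18 = 198 / 18 = 11
(The negative root is discarded since n must be a positive integer.)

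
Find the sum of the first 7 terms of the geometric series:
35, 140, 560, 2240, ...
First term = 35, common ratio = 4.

Sₙ = a(1 - rⁿ) / (1 - r)
S_7 = 35(1 - 4^7) / (1 - 4)
S_7 = 35(1 - 16384) / (-3)
S_7 = 191135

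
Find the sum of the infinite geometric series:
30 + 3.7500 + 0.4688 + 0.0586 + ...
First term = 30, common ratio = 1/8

For |r| < 1, S = a / (1 - r)
S = 30 / (1 - (1/8))
S = 30 / (7/8)
S = 240/7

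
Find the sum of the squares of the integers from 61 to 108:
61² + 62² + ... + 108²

Use ∑_{k=1}^{n} k² = n(n+1)(2n+1)/6, then subtract the first 60 terms.
∑_{k=1}^{108} k² = 108×109×217/6 = 425754
∑_{k=1}^{60} k² = 60×61×121/6 = 73810
∑_{k=61}^{108} k² = 425754 - 73810 = 351944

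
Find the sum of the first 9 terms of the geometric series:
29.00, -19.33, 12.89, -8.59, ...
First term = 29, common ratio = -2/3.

Sₙ = a(1 - rⁿ) / (1 - r)
S_9 = 29(1 - (-2/3)^9) / (1 - (-2/3))
S_9 = 29(1 - (-512/19683)) / (5/3)
S_9 = 117131/6561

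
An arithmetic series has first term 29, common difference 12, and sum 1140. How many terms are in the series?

Using S = n/2 × [2a + (n-1)d]
1140 = n/2 × [2(29) + (n-1)(12)]
1140 = n/2 × [58 + 12n - 12]
2280 = n × [46 + 12n]
12n² + (46)n - 2280 = 0
Discriminant: Δ = (46)² - 4(12)(-2280) = 2116 + 109440 = 111556
√Δ = 334
n = [-(46) + √Δ] / (2·12) = (-46 + 334) / 24 = 288 / 24 = 12
(The negative root is discarded since n must be a positive integer.)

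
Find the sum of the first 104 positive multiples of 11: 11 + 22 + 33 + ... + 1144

Factor out 11: = 11(1 + 2 + ... + 104) = 11 × n(n+1)/2
= 11 × 104×105/2
= 11 × 5460
= 60060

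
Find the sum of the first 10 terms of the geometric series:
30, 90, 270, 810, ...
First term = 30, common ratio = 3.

Sₙ = a(1 - rⁿ) / (1 - r)
S_10 = 30(1 - 3^10) / (1 - 3)
S_10 = 30(1 - 59049) / (-2)
S_10 = 885720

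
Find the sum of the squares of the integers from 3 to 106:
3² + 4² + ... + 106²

Use ∑_{k=1}^{n} k² = n(n+1)(2n+1)/6, then subtract the first 2 terms.
∑_{k=1}^{106} k² = 106×107×213/6 = 402641
∑_{k=1}^{2} k² = 2×3×5/6 = 5
∑_{k=3}^{106} k² = 402641 - 5 = 402636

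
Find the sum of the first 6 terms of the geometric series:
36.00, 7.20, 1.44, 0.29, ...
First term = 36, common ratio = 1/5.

Sₙ = a(1 - rⁿ) / (1 - r)
S_6 = 36(1 - (1/5)^6) / (1 - (1/5))
S_6 = 36(1 - (1/15625)) / (4/5)
S_6 = 140616/3125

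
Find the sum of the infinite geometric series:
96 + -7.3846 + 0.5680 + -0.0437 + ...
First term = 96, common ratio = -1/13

For |r| < 1, S = a / (1 - r)
S = 96 / (1 - (-1/13))
S = 96 / (14/13)
S = 624/7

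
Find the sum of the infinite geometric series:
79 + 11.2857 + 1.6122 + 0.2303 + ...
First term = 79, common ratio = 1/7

For |r| < 1, S = a / (1 - r)
S = 79 / (1 - (1/7))
S = 79 / (6/7)
S = 553/6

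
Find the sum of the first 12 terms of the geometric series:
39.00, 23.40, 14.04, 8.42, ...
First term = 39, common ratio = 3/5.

Sₙ = a(1 - rⁿ) / (1 - r)
S_12 = 39(1 - (3/5)^12) / (1 - (3/5))
S_12 = 39(1 - (531441/244140625)) / (2/5)
S_12 = 4750379088/48828125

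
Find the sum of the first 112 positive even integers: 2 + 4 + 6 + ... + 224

Sum of first n even numbers = n(n+1)
= 112×113
= 12656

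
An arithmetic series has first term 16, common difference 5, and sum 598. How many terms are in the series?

Using S = n/2 × [2a + (n-1)d]
598 = n/2 × [2(16) + (n-1)(5)]
598 = n/2 × [32 + 5n - 5]
1196 = n × [27 + 5n]
5n² + (27)n - 1196 = 0
Discriminant: Δ = (27)² - 4(5)(-1196) = 729 + 23920 = 24649
√Δ = 157
n = [-(27) + √Δ] / (2·5) = (-27 + 157) / 10 = 130 / 10 = 13
(The negative root is discarded since n must be a positive integer.)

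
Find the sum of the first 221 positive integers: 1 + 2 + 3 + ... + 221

Formula: ∑k = n(n+1)/2
= 221×222/2
= 49062/2
= 24531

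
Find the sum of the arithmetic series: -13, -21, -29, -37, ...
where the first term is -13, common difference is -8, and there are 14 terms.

Sₙ = n/2 × (first + last)
Last term = a + (n-1)d = -13 + (14-1)×(-8) = -117
S_14 = 14/2 × (-13 + (-117))
S_14 = 14/2 × (-130) = -910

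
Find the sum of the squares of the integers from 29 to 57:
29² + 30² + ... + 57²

Use ∑_{k=1}^{n} k² = n(n+1)(2n+1)/6, then subtract the first 28 terms.
∑_{k=1}^{57} k² = 57×58×115/6 = 63365
∑_{k=1}^{28} k² = 28×29×57/6 = 7714
∑_{k=29}^{57} k² = 63365 - 7714 = 55651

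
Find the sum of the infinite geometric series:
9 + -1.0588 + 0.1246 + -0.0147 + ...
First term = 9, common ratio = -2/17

For |r| < 1, S = a / (1 - r)
S = 9 / (1 - (-2/17))
S = 9 / (19/17)
S = 153/19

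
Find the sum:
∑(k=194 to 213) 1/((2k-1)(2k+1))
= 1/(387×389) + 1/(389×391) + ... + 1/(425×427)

Partial fractions: 1/((2k-1)(2k+1)) = (1/2)[1/(2k-1) - 1/(2k+1)]
The series telescopes:
= (1/2)[1/387 - 1/427]
= 20/165249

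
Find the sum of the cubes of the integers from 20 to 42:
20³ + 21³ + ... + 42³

Use ∑_{k=1}^{n} k³ = [n(n+1)/2]², then subtract the first 19 terms.
∑_{k=1}^{42} k³ = [42×43/2]² = 903² = 815409
∑_{k=1}^{19} k³ = [19×20/2]² = 190² = 36100
∑_{k=20}^{42} k³ = 815409 - 36100 = 779309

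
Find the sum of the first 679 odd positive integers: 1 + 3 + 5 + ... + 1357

Sum of first n odd numbers = n²
= 679²
= 461041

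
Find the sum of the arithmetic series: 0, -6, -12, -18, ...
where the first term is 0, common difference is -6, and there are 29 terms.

Sₙ = n/2 × (first + last)
Last term = a + (n-1)d = 0 + (29-1)×(-6) = -168
S_29 = 29/2 × (0 + (-168))
S_29 = 29/2 × (-168) = -2436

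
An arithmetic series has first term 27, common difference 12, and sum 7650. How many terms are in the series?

Using S = n/2 × [2a + (n-1)d]
7650 = n/2 × [2(27) + (n-1)(12)]
7650 = n/2 × [54 + 12n - 12]
15300 = n × [42 + 12n]
12n² + (42)n - 15300 = 0
Discriminant: Δ = (42)² - 4(12)(-15300) = 1764 + 734400 = 736164
√Δ = 858
n = [-(42) + √Δ] / (2·12) = (-42 + 858) / 24 = 816 / 24 = 34
(The negative root is discarded since n must be a positive integer.)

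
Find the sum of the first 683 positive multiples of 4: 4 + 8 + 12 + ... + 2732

Factor out 4: = 4(1 + 2 + ... + 683) = 4 × n(n+1)/2
= 4 × 683×684/2
= 4 × 233586
= 934344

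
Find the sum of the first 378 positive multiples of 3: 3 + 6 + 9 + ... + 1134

Factor out 3: = 3(1 + 2 + ... + 378) = 3 × n(n+1)/2
= 3 × 378×379/2
= 3 × 71631
= 214893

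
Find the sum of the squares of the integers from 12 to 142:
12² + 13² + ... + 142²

Use ∑_{k=1}^{n} k² = n(n+1)(2n+1)/6, then subtract the first 11 terms.
∑_{k=1}^{142} k² = 142×143×285/6 = 964535
∑_{k=1}^{11} k² = 11×12×23/6 = 506
∑_{k=12}^{142} k² = 964535 - 506 = 964029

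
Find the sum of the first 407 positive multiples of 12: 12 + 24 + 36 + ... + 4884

Factor out 12: = 12(1 + 2 + ... + 407) = 12 × n(n+1)/2
= 12 × 407×408/2
= 12 × 83028
= 996336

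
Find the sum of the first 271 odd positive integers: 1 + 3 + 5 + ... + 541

Sum of first n odd numbers = n²
= 271²
= 73441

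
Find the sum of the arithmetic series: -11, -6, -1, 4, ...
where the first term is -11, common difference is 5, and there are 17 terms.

Sₙ = n/2 × (first + last)
Last term = a + (n-1)d = -11 + (17-1)×5 = 69
S_17 = 17/2 × (-11 + 69)
S_17 = 17/2 × 58 = 493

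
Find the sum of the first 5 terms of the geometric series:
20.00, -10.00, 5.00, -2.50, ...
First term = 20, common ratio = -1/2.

Sₙ = a(1 - rⁿ) / (1 - r)
S_5 = 20(1 - (-1/2)^5) / (1 - (-1/2))
S_5 = 20(1 - (-1/32)) / (3/2)
S_5 = 55/4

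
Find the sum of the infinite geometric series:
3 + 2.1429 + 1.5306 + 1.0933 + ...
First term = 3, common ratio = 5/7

For |r| < 1, S = a / (1 - r)
S = 3 / (1 - (5/7))
S = 3 / (2/7)
S = 21/2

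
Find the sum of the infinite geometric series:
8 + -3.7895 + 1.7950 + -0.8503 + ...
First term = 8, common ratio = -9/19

For |r| < 1, S = a / (1 - r)
S = 8 / (1 - (-9/19))
S = 8 / (28/19)
S = 38/7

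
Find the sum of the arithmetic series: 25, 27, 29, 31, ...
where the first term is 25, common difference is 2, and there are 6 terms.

Sₙ = n/2 × (first + last)
Last term = a + (n-1)d = 25 + (6-1)×2 = 35
S_6 = 6/2 × (25 + 35)
S_6 = 6/2 × 60 = 180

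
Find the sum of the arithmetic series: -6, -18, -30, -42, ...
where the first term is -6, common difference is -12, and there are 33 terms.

Sₙ = n/2 × (first + last)
Last term = a + (n-1)d = -6 + (33-1)×(-12) = -390
S_33 = 33/2 × (-6 + (-390))
S_33 = 33/2 × (-396) = -6534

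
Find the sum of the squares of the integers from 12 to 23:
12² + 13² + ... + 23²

Use ∑_{k=1}^{n} k² = n(n+1)(2n+1)/6, then subtract the first 11 terms.
∑_{k=1}^{23} k² = 23×24×47/6 = 4324
∑_{k=1}^{11} k² = 11×12×23/6 = 506
∑_{k=12}^{23} k² = 4324 - 506 = 3818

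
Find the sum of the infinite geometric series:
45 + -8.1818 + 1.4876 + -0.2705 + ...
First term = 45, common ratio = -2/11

For |r| < 1, S = a / (1 - r)
S = 45 / (1 - (-2/11))
S = 45 / (13/11)
S = 495/13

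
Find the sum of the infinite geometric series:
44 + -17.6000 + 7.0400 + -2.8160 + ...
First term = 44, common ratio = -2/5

For |r| < 1, S = a / (1 - r)
S = 44 / (1 - (-2/5))
S = 44 / (7/5)
S = 220/7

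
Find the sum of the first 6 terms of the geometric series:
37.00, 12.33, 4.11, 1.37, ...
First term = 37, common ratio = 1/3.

Sₙ = a(1 - rⁿ) / (1 - r)
S_6 = 37(1 - (1/3)^6) / (1 - (1/3))
S_6 = 37(1 - (1/729)) / (2/3)
S_6 = 13468/243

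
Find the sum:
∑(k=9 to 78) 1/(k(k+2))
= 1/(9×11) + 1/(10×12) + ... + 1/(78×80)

Partial fractions: 1/(k(k+2)) = (1/2)[1/k - 1/(k+2)]
Telescoping leaves the first two and last two terms:
= (1/2)[1/9 + 1/10 - 1/79 - 1/80]
= 10577/113760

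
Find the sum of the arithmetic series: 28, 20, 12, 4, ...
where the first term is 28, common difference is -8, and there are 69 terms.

Sₙ = n/2 × (first + last)
Last term = a + (n-1)d = 28 + (69-1)×(-8) = -516
S_69 = 69/2 × (28 + (-516))
S_69 = 69/2 × (-488) = -16836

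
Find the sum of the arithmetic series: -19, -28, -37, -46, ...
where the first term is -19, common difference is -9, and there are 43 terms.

Sₙ = n/2 × (first + last)
Last term = a + (n-1)d = -19 + (43-1)×(-9) = -397
S_43 = 43/2 × (-19 + (-397))
S_43 = 43/2 × (-416) = -8944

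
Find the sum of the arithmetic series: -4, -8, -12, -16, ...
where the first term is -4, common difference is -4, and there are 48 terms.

Sₙ = n/2 × (first + last)
Last term = a + (n-1)d = -4 + (48-1)×(-4) = -192
S_48 = 48/2 × (-4 + (-192))
S_48 = 48/2 × (-196) = -4704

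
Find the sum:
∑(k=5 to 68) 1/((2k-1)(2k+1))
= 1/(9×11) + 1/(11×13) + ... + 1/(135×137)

Partial fractions: 1/((2k-1)(2k+1)) = (1/2)[1/(2k-1) - 1/(2k+1)]
The series telescopes:
= (1/2)[1/9 - 1/137]
= 64/1233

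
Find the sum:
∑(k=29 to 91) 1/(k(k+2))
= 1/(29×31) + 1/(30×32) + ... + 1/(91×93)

Partial fractions: 1/(k(k+2)) = (1/2)[1/k - 1/(k+2)]
Telescoping leaves the first two and last two terms:
= (1/2)[1/29 + 1/30 - 1/92 - 1/93]
= 19103/827080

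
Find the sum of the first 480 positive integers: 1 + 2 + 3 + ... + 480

Formula: ∑k = n(n+1)/2
= 480×481/2
= 230880/2
= 115440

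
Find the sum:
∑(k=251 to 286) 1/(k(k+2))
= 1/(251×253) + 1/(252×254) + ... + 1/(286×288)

Partial fractions: 1/(k(k+2)) = (1/2)[1/k - 1/(k+2)]
Telescoping leaves the first two and last two terms:
= (1/2)[1/251 + 1/252 - 1/287 - 1/288]
= 20659/41493312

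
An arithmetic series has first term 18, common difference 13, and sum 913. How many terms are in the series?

Using S = n/2 × [2a + (n-1)d]
913 = n/2 × [2(18) + (n-1)(13)]
913 = n/2 × [36 + 13n - 13]
1826 = n × [23 + 13n]
13n² + (23)n - 1826 = 0
Discriminant: Δ = (23)² - 4(13)(-1826) = 529 + 94952 = 95481
√Δ = 309
n = [-(23) + √Δ] / (2·13) = (-23 + 309) / 26 = 286 / 26 = 11
(The negative root is discarded since n must be a positive integer.)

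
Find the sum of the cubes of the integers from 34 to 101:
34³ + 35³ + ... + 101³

Use ∑_{k=1}^{n} k³ = [n(n+1)/2]², then subtract the first 33 terms.
∑_{k=1}^{101} k³ = [101×102/2]² = 5151² = 26532801
∑_{k=1}^{33} k³ = [33×34/2]² = 561² = 314721
∑_{k=34}^{101} k³ = 26532801 - 314721 = 26218080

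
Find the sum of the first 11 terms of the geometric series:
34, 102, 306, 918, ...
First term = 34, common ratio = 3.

Sₙ = a(1 - rⁿ) / (1 - r)
S_11 = 34(1 - 3^11) / (1 - 3)
S_11 = 34(1 - 177147) / (-2)
S_11 = 3011482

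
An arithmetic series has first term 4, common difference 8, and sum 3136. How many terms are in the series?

Using S = n/2 × [2a + (n-1)d]
3136 = n/2 × [2(4) + (n-1)(8)]
3136 = n/2 × [8 + 8n - 8]
6272 = n × [0 + 8n]
8n² + (0)n - 6272 = 0
Discriminant: Δ = (0)² - 4(8)(-6272) = 0 + 200704 = 200704
√Δ = 448
n = [-(0) + √Δ] / (2·8) = (0 + 448) / 16 = 448 / 16 = 28
(The negative root is discarded since n must be a positive integer.)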